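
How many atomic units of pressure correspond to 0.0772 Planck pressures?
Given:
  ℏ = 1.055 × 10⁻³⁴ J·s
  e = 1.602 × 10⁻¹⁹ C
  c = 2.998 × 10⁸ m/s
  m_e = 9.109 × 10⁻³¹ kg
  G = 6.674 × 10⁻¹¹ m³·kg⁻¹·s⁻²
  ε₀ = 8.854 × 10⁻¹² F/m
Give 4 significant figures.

Planck pressure: p_P = c⁷/(ℏG²) = 4.632 × 10¹¹³ Pa
atomic unit of pressure: P_au = E_h/a₀³ = m_e⁴e¹⁰/((4πε₀)⁵ℏ⁸) = 2.929 × 10¹³ Pa
0.0772 × 4.632 × 10¹¹³ / 2.929 × 10¹³ = 1.221 × 10⁹⁹

1.221 × 10⁹⁹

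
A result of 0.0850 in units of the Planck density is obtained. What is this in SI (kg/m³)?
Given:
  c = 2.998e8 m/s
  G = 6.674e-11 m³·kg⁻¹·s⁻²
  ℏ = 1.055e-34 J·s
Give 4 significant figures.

4.381e95 kg/m³

One Planck density: ρ_P = c⁵/(ℏG²) = 5.154e96 kg/m³.
0.0850 × 5.154e96 kg/m³ = 4.381e95 kg/m³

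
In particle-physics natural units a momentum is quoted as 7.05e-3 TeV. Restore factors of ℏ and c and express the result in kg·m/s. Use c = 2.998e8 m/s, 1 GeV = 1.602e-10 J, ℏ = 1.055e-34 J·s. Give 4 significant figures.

3.767e-18 kg·m/s

Momentum is [E]/c; divide by c.
1 GeV → 1/c × (1 GeV in J) = 5.344e-19 kg·m/s.
Convert the energy scale: 7.05e-3 TeV = 7.05 GeV.
Result: 7.05 × 5.344e-19 = 3.767e-18 kg·m/s.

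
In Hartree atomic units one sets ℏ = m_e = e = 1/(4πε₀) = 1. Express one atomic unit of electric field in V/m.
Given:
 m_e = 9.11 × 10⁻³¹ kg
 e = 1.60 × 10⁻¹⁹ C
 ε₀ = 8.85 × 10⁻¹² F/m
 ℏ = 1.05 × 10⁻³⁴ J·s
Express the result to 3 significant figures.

5.20 × 10¹¹ V/m

E_au = E_h/(e a₀) = m_e²e⁵/((4πε₀)³ℏ⁴)
E_h = 4.38 × 10⁻¹⁸ J
a₀ = 5.26 × 10⁻¹¹ m
E_h/(e·a₀) = 5.20 × 10¹¹ V/m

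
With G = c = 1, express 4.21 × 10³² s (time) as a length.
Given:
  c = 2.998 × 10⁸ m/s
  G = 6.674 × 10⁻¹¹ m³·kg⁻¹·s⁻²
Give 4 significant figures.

Time → length via c.
4.21 × 10³² s × (c) = 1.262 × 10⁴¹ m

1.262 × 10⁴¹ m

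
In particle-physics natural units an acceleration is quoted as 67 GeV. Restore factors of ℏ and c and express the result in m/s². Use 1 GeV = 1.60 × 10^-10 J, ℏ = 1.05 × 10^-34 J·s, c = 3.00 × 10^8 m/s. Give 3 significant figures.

3.06 × 10^34 m/s²

Acceleration is [L]/[T]² = c·[E]/ℏ.
1 GeV → c/ℏ × (1 GeV in J) = 4.57 × 10^32 m/s².
Result: 67 × 4.57 × 10^32 = 3.06 × 10^34 m/s².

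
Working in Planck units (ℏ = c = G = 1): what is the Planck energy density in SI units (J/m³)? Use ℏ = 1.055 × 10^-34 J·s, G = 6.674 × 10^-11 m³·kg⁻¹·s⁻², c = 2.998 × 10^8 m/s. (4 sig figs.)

4.632 × 10^113 J/m³

The unique combination of the constants set to 1 with dimensions of energy density is u_P = c⁷/(ℏG²).
  = 2.177 × 10^59 / 4.699 × 10^-55
  = 4.632 × 10^113 J/m³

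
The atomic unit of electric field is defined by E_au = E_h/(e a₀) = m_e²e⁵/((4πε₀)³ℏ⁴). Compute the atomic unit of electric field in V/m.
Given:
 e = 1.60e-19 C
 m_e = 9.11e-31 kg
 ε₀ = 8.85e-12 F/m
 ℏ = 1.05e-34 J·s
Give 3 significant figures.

E_au = E_h/(e a₀) = m_e²e⁵/((4πε₀)³ℏ⁴)
E_h = 4.38e-18 J
a₀ = 5.26e-11 m
E_h/(e·a₀) = 5.20e11 V/m

5.20e11 V/m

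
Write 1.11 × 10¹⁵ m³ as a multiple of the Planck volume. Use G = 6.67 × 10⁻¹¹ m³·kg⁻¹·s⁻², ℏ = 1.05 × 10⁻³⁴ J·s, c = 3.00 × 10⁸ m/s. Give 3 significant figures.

2.66 × 10¹¹⁹

Planck volume: V_P = (ℏG/c³)^(3/2) = 4.18 × 10⁻¹⁰⁵ m³.
1.11 × 10¹⁵ / 4.18 × 10⁻¹⁰⁵ = 2.66 × 10¹¹⁹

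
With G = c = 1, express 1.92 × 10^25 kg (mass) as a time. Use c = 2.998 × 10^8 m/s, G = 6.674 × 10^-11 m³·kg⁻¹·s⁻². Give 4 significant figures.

4.755 × 10^-11 s

Mass → time via G/c³.
1.92 × 10^25 kg × (G/c³) = 4.755 × 10^-11 s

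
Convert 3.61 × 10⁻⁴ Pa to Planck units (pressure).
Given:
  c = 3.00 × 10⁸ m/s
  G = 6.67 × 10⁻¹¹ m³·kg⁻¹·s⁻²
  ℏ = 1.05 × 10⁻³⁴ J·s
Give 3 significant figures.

7.71 × 10⁻¹¹⁸

Planck pressure: p_P = c⁷/(ℏG²) = 4.68 × 10¹¹³ Pa.
3.61 × 10⁻⁴ / 4.68 × 10¹¹³ = 7.71 × 10⁻¹¹⁸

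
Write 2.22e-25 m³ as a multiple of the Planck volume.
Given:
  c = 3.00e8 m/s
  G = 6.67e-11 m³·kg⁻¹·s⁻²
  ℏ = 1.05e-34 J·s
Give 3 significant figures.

5.31e79

Planck volume: V_P = (ℏG/c³)^(3/2) = 4.18e-105 m³.
2.22e-25 / 4.18e-105 = 5.31e79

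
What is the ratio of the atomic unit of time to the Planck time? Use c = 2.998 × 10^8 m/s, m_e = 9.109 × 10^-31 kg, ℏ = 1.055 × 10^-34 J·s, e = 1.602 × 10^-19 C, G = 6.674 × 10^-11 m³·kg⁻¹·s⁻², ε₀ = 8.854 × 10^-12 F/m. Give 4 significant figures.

4.494 × 10^26

atomic unit of time: τ_au = (4πε₀)²ℏ³/(m_e e⁴) = 2.423 × 10^-17 s
Planck time: t_P = √(ℏG/c⁵) = 5.392 × 10^-44 s
ratio = 2.423 × 10^-17 / 5.392 × 10^-44 = 4.494 × 10^26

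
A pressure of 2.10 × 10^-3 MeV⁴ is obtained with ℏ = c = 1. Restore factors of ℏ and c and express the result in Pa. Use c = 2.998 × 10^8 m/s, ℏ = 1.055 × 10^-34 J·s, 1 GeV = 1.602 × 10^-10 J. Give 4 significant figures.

4.371 × 10^22 Pa

Pressure is [E]/[L]³ = [E]⁴/(ℏc)³.
1 GeV⁴ → 1/(ℏc)³ × (1 GeV in J)⁴ = 2.082 × 10^37 Pa.
Convert the energy scale: 2.10 × 10^-3 MeV⁴ = 2.10 × 10^-15 GeV⁴.
Result: 2.10 × 10^-15 × 2.082 × 10^37 = 4.371 × 10^22 Pa.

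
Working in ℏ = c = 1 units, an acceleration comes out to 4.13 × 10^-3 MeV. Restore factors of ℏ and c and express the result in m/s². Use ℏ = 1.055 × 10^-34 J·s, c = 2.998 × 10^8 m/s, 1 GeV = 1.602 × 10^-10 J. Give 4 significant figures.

1.880 × 10^27 m/s²

Acceleration is [L]/[T]² = c·[E]/ℏ.
1 GeV → c/ℏ × (1 GeV in J) = 4.552 × 10^32 m/s².
Convert the energy scale: 4.13 × 10^-3 MeV = 4.13 × 10^-6 GeV.
Result: 4.13 × 10^-6 × 4.552 × 10^32 = 1.880 × 10^27 m/s².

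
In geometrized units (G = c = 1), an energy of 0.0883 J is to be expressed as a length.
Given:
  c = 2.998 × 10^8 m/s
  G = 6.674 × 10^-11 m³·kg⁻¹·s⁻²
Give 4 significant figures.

Energy → length via G/c⁴.
0.0883 J × (G/c⁴) = 7.295 × 10^-46 m

7.295 × 10^-46 m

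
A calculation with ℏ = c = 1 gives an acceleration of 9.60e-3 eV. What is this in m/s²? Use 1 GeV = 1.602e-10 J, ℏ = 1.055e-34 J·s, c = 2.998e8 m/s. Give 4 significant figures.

Acceleration is [L]/[T]² = c·[E]/ℏ.
1 GeV → c/ℏ × (1 GeV in J) = 4.552e32 m/s².
Convert the energy scale: 9.60e-3 eV = 9.60e-12 GeV.
Result: 9.60e-12 × 4.552e32 = 4.370e21 m/s².

4.370e21 m/s²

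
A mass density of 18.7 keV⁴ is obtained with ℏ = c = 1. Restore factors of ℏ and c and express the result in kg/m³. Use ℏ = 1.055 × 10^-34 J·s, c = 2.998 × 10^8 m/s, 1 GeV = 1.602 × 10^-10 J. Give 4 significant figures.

4.331 × 10^-3 kg/m³

Mass density is [E]/(c²[L]³) = [E]⁴/(ℏ³c⁵).
1 GeV⁴ → 1/(ℏ³c⁵) × (1 GeV in J)⁴ = 2.316 × 10^20 kg/m³.
Convert the energy scale: 18.7 keV⁴ = 1.87 × 10^-23 GeV⁴.
Result: 1.87 × 10^-23 × 2.316 × 10^20 = 4.331 × 10^-3 kg/m³.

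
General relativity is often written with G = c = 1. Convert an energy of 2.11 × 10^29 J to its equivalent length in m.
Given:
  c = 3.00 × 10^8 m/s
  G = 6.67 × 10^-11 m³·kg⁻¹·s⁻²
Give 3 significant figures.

Energy → length via G/c⁴.
2.11 × 10^29 J × (G/c⁴) = 1.74 × 10^-15 m

1.74 × 10^-15 m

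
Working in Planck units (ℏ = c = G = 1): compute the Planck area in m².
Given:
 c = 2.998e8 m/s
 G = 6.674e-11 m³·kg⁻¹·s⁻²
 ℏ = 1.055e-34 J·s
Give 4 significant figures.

Dimensional analysis gives A_P = ℏG/c³.
  = 7.041e-45 / 2.695e25
  = 2.613e-70 m²

2.613e-70 m²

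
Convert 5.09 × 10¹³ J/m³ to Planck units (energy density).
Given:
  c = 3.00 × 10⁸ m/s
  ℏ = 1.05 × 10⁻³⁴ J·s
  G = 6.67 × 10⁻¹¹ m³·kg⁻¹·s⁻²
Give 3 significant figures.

1.09 × 10⁻¹⁰⁰

Planck energy density: u_P = c⁷/(ℏG²) = 4.68 × 10¹¹³ J/m³.
5.09 × 10¹³ / 4.68 × 10¹¹³ = 1.09 × 10⁻¹⁰⁰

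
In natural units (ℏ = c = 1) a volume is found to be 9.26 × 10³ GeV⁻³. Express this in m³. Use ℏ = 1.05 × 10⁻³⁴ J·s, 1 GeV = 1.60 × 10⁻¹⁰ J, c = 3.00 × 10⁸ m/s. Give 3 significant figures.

7.07 × 10⁻⁴⁴ m³

Volume is [L]³ = [E]⁻³·(ℏc)³.
1 GeV⁻³ → (ℏc)³ × (1 GeV in J)⁻³ = 7.63 × 10⁻⁴⁸ m³.
Result: 9.26 × 10³ × 7.63 × 10⁻⁴⁸ = 7.07 × 10⁻⁴⁴ m³.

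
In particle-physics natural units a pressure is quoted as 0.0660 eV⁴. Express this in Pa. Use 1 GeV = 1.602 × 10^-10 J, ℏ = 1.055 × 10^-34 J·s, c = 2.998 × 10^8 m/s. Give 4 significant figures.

Pressure is [E]/[L]³ = [E]⁴/(ℏc)³.
1 GeV⁴ → 1/(ℏc)³ × (1 GeV in J)⁴ = 2.082 × 10^37 Pa.
Convert the energy scale: 0.0660 eV⁴ = 6.60 × 10^-38 GeV⁴.
Result: 6.60 × 10^-38 × 2.082 × 10^37 = 1.374 Pa.

1.374 Pa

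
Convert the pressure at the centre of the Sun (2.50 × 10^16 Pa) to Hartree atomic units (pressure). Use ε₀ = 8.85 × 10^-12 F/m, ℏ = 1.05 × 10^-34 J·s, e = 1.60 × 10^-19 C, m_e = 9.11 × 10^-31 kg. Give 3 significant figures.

830

atomic unit of pressure: P_au = E_h/a₀³ = m_e⁴e¹⁰/((4πε₀)⁵ℏ⁸) = 3.01 × 10^13 Pa.
2.50 × 10^16 / 3.01 × 10^13 = 830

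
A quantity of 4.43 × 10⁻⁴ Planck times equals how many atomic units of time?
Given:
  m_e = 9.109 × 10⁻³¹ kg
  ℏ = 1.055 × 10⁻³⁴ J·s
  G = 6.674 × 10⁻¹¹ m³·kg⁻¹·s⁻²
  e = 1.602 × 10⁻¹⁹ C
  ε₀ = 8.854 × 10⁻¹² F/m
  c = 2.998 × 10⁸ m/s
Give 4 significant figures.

9.858 × 10⁻³¹

Planck time: t_P = √(ℏG/c⁵) = 5.392 × 10⁻⁴⁴ s
atomic unit of time: τ_au = (4πε₀)²ℏ³/(m_e e⁴) = 2.423 × 10⁻¹⁷ s
4.43 × 10⁻⁴ × 5.392 × 10⁻⁴⁴ / 2.423 × 10⁻¹⁷ = 9.858 × 10⁻³¹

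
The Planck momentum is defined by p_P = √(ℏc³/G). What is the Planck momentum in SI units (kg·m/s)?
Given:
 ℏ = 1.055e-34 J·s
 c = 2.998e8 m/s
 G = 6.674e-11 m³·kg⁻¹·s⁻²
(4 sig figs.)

p_P = √(ℏc³/G)
  = √(42.60)
  = 6.527 kg·m/s

6.527 kg·m/s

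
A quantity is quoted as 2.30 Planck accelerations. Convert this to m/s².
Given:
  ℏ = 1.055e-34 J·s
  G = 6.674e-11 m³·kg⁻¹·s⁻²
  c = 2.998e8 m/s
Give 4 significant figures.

1.279e52 m/s²

One Planck acceleration: a_P = √(c⁷/(ℏG)) = 5.560e51 m/s².
2.30 × 5.560e51 m/s² = 1.279e52 m/s²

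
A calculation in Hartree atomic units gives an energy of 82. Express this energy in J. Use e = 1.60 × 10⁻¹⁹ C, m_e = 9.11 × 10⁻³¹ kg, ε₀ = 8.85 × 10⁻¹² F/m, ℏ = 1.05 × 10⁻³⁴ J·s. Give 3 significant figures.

One hartree: E_h = m_e e⁴/(4πε₀ℏ)² = 4.38 × 10⁻¹⁸ J.
82 × 4.38 × 10⁻¹⁸ J = 3.59 × 10⁻¹⁶ J

3.59 × 10⁻¹⁶ J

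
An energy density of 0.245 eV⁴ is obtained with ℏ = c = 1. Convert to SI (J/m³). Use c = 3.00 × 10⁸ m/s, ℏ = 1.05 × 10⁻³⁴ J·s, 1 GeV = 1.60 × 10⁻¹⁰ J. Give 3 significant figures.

[E]/[L]³ = [E]⁴/(ℏc)³; restore (ℏc)⁻³.
1 GeV⁴ → 1/(ℏc)³ × (1 GeV in J)⁴ = 2.10 × 10³⁷ J/m³.
Convert the energy scale: 0.245 eV⁴ = 2.45 × 10⁻³⁷ GeV⁴.
Result: 2.45 × 10⁻³⁷ × 2.10 × 10³⁷ = 5.14 J/m³.

5.14 J/m³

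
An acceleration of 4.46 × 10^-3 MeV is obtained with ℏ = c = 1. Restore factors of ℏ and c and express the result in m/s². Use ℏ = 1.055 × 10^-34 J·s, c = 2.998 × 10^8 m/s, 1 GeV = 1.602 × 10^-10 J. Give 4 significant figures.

2.030 × 10^27 m/s²

Acceleration is [L]/[T]² = c·[E]/ℏ.
1 GeV → c/ℏ × (1 GeV in J) = 4.552 × 10^32 m/s².
Convert the energy scale: 4.46 × 10^-3 MeV = 4.46 × 10^-6 GeV.
Result: 4.46 × 10^-6 × 4.552 × 10^32 = 2.030 × 10^27 m/s².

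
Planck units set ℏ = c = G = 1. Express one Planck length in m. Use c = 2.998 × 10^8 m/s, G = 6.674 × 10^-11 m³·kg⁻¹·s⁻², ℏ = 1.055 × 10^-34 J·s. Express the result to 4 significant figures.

1.616 × 10^-35 m

From ℏ = c = G = 1 the length scale is ℓ_P = √(ℏG/c³).
  = √(2.613 × 10^-70)
  = 1.616 × 10^-35 m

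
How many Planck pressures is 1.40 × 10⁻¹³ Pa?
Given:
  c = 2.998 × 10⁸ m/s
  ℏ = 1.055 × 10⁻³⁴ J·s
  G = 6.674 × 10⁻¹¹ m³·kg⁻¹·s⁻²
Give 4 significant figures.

Planck pressure: p_P = c⁷/(ℏG²) = 4.632 × 10¹¹³ Pa.
1.40 × 10⁻¹³ / 4.632 × 10¹¹³ = 3.022 × 10⁻¹²⁷

3.022 × 10⁻¹²⁷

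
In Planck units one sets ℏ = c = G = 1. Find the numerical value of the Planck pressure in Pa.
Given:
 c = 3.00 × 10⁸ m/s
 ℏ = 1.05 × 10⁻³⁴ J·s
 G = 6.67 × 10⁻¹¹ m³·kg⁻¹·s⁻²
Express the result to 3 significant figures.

p_P = c⁷/(ℏG²)
  = 2.19 × 10⁵⁹ / 4.67 × 10⁻⁵⁵
  = 4.68 × 10¹¹³ Pa

4.68 × 10¹¹³ Pa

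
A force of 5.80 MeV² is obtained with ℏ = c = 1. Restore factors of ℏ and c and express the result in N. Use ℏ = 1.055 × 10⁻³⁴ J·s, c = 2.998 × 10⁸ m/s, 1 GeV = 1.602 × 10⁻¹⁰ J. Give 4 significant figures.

Force is [E]/[L] = [E]²/(ℏc); restore (ℏc)⁻¹.
1 GeV² → 1/(ℏc) × (1 GeV in J)² = 8.114 × 10⁵ N.
Convert the energy scale: 5.80 MeV² = 5.80 × 10⁻⁶ GeV².
Result: 5.80 × 10⁻⁶ × 8.114 × 10⁵ = 4.706 N.

4.706 N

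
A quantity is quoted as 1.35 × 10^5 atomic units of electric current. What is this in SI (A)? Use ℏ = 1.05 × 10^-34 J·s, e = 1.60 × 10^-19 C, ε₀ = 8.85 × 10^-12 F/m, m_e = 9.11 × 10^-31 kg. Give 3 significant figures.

One atomic unit of electric current: I_au = e E_h/ℏ = m_e e⁵/((4πε₀)²ℏ³) = 6.67 × 10^-3 A.
1.35 × 10^5 × 6.67 × 10^-3 A = 901 A

901 A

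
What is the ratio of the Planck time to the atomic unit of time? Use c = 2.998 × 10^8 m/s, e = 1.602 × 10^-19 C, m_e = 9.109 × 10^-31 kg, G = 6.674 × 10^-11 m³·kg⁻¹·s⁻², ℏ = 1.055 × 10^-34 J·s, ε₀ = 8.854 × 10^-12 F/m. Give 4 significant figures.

2.225 × 10^-27

Planck time: t_P = √(ℏG/c⁵) = 5.392 × 10^-44 s
atomic unit of time: τ_au = (4πε₀)²ℏ³/(m_e e⁴) = 2.423 × 10^-17 s
ratio = 5.392 × 10^-44 / 2.423 × 10^-17 = 2.225 × 10^-27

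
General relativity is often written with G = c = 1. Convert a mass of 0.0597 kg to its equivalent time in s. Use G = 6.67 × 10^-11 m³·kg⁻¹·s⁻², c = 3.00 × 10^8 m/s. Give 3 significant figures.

Mass → time via G/c³.
0.0597 kg × (G/c³) = 1.47 × 10^-37 s

1.47 × 10^-37 s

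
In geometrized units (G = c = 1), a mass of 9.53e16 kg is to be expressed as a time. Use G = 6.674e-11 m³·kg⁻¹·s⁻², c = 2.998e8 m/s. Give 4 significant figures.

Mass → time via G/c³.
9.53e16 kg × (G/c³) = 2.360e-19 s

2.360e-19 s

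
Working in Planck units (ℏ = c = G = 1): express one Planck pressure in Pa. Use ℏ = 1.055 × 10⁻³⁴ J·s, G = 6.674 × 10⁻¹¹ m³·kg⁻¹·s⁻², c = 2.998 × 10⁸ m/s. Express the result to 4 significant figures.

The unique combination of the constants set to 1 with dimensions of pressure is p_P = c⁷/(ℏG²).
  = 2.177 × 10⁵⁹ / 4.699 × 10⁻⁵⁵
  = 4.632 × 10¹¹³ Pa

4.632 × 10¹¹³ Pa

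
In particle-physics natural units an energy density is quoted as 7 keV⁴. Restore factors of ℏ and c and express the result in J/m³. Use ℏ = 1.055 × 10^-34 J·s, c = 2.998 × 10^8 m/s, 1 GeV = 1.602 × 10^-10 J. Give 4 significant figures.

1.457 × 10^14 J/m³

[E]/[L]³ = [E]⁴/(ℏc)³; restore (ℏc)⁻³.
1 GeV⁴ → 1/(ℏc)³ × (1 GeV in J)⁴ = 2.082 × 10^37 J/m³.
Convert the energy scale: 7 keV⁴ = 7.00 × 10^-24 GeV⁴.
Result: 7.00 × 10^-24 × 2.082 × 10^37 = 1.457 × 10^14 J/m³.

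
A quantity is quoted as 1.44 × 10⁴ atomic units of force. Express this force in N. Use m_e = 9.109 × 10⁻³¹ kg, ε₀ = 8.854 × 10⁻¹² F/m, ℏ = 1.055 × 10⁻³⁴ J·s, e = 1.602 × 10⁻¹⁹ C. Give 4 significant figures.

1.184 × 10⁻³ N

One atomic unit of force: F_au = E_h/a₀ = m_e²e⁶/((4πε₀)³ℏ⁴) = 8.220 × 10⁻⁸ N.
1.44 × 10⁴ × 8.220 × 10⁻⁸ N = 1.184 × 10⁻³ N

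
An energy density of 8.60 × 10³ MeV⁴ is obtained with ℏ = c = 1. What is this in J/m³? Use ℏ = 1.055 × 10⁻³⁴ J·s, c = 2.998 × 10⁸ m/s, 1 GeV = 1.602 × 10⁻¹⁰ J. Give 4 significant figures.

[E]/[L]³ = [E]⁴/(ℏc)³; restore (ℏc)⁻³.
1 GeV⁴ → 1/(ℏc)³ × (1 GeV in J)⁴ = 2.082 × 10³⁷ J/m³.
Convert the energy scale: 8.60 × 10³ MeV⁴ = 8.60 × 10⁻⁹ GeV⁴.
Result: 8.60 × 10⁻⁹ × 2.082 × 10³⁷ = 1.790 × 10²⁹ J/m³.

1.790 × 10²⁹ J/m³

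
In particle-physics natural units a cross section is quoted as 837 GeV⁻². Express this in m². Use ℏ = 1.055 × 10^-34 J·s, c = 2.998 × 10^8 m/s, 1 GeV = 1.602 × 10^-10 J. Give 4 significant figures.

Area is [L]² = [E]⁻²·(ℏc)²; restore (ℏc)².
1 GeV⁻² → (ℏc)² × (1 GeV in J)⁻² = 3.898 × 10^-32 m².
Result: 837 × 3.898 × 10^-32 = 3.263 × 10^-29 m².

3.263 × 10^-29 m²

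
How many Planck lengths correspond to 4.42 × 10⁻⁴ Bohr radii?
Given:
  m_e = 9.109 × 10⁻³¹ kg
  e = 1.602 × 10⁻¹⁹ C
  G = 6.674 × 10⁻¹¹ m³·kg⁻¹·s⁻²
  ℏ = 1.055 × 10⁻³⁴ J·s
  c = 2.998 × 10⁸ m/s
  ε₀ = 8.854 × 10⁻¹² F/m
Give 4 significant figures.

1.448 × 10²¹

Bohr radius: a₀ = 4πε₀ℏ²/(m_e e²) = 5.297 × 10⁻¹¹ m
Planck length: ℓ_P = √(ℏG/c³) = 1.616 × 10⁻³⁵ m
4.42 × 10⁻⁴ × 5.297 × 10⁻¹¹ / 1.616 × 10⁻³⁵ = 1.448 × 10²¹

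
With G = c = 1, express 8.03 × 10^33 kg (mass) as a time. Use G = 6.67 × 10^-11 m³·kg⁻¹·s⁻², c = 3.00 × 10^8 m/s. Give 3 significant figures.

Mass → time via G/c³.
8.03 × 10^33 kg × (G/c³) = 0.0198 s

0.0198 s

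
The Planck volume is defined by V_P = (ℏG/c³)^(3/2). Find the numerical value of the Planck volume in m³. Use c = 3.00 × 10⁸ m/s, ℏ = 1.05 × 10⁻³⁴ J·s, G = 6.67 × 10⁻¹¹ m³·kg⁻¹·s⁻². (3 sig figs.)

4.18 × 10⁻¹⁰⁵ m³

V_P = (ℏG/c³)^(3/2)
  = √(1.75 × 10⁻²⁰⁹)
  = 4.18 × 10⁻¹⁰⁵ m³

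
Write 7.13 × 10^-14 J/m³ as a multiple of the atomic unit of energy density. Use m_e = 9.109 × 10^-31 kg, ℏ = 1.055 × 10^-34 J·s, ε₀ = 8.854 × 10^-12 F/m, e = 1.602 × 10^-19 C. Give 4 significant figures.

2.434 × 10^-27

atomic unit of energy density: u_au = E_h/a₀³ = m_e⁴e¹⁰/((4πε₀)⁵ℏ⁸) = 2.929 × 10^13 J/m³.
7.13 × 10^-14 / 2.929 × 10^13 = 2.434 × 10^-27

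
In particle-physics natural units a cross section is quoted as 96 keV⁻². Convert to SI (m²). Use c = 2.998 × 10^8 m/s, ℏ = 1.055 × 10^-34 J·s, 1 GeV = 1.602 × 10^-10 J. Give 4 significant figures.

Area is [L]² = [E]⁻²·(ℏc)²; restore (ℏc)².
1 GeV⁻² → (ℏc)² × (1 GeV in J)⁻² = 3.898 × 10^-32 m².
Convert the energy scale: 96 keV⁻² = 9.60 × 10^13 GeV⁻².
Result: 9.60 × 10^13 × 3.898 × 10^-32 = 3.742 × 10^-18 m².

3.742 × 10^-18 m²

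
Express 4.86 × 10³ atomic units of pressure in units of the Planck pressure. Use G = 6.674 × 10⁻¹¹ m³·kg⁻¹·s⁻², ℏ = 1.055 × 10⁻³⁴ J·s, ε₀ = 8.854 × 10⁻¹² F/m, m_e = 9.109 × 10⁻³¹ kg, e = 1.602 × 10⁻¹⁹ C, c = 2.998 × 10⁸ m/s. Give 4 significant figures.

atomic unit of pressure: P_au = E_h/a₀³ = m_e⁴e¹⁰/((4πε₀)⁵ℏ⁸) = 2.929 × 10¹³ Pa
Planck pressure: p_P = c⁷/(ℏG²) = 4.632 × 10¹¹³ Pa
4.86 × 10³ × 2.929 × 10¹³ / 4.632 × 10¹¹³ = 3.073 × 10⁻⁹⁷

3.073 × 10⁻⁹⁷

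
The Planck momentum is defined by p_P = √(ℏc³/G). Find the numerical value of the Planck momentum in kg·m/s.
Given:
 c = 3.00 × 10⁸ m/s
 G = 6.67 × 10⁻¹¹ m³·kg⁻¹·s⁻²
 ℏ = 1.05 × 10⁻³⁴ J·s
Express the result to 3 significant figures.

6.52 kg·m/s

p_P = √(ℏc³/G)
  = √(42.5)
  = 6.52 kg·m/s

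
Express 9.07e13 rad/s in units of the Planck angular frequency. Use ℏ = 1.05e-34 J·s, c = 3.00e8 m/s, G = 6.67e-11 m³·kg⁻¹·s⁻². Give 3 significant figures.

Planck angular frequency: ω_P = √(c⁵/(ℏG)) = 1.86e43 rad/s.
9.07e13 / 1.86e43 = 4.87e-30

4.87e-30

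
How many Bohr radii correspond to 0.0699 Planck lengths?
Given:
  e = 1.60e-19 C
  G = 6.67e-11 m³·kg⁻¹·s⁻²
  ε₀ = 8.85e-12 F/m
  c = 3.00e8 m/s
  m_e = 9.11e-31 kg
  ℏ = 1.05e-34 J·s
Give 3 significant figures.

Planck length: ℓ_P = √(ℏG/c³) = 1.61e-35 m
Bohr radius: a₀ = 4πε₀ℏ²/(m_e e²) = 5.26e-11 m
0.0699 × 1.61e-35 / 5.26e-11 = 2.14e-26

2.14e-26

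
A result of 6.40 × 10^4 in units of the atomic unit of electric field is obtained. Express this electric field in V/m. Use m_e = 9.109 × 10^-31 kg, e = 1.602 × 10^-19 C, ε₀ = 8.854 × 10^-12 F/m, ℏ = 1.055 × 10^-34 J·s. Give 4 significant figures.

One atomic unit of electric field: E_au = E_h/(e a₀) = m_e²e⁵/((4πε₀)³ℏ⁴) = 5.131 × 10^11 V/m.
6.40 × 10^4 × 5.131 × 10^11 V/m = 3.284 × 10^16 V/m

3.284 × 10^16 V/m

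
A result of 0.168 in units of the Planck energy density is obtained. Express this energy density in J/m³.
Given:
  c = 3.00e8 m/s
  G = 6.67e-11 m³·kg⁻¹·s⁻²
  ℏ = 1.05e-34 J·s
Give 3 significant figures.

7.87e112 J/m³

One Planck energy density: u_P = c⁷/(ℏG²) = 4.68e113 J/m³.
0.168 × 4.68e113 J/m³ = 7.87e112 J/m³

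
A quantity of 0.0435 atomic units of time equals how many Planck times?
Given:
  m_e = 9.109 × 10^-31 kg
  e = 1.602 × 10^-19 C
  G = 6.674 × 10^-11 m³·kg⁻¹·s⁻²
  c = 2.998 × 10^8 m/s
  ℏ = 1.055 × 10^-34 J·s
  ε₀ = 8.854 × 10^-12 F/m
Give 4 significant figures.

1.955 × 10^25

atomic unit of time: τ_au = (4πε₀)²ℏ³/(m_e e⁴) = 2.423 × 10^-17 s
Planck time: t_P = √(ℏG/c⁵) = 5.392 × 10^-44 s
0.0435 × 2.423 × 10^-17 / 5.392 × 10^-44 = 1.955 × 10^25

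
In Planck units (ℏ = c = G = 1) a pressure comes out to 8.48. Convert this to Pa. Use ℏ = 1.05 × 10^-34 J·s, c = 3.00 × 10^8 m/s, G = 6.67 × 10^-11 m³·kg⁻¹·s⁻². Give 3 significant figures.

3.97 × 10^114 Pa

One Planck pressure: p_P = c⁷/(ℏG²) = 4.68 × 10^113 Pa.
8.48 × 4.68 × 10^113 Pa = 3.97 × 10^114 Pa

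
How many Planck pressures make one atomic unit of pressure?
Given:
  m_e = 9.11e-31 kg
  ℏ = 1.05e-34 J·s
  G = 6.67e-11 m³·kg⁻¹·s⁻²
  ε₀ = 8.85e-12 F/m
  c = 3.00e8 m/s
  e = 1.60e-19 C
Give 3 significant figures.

6.44e-101

atomic unit of pressure: P_au = E_h/a₀³ = m_e⁴e¹⁰/((4πε₀)⁵ℏ⁸) = 3.01e13 Pa
Planck pressure: p_P = c⁷/(ℏG²) = 4.68e113 Pa
ratio = 3.01e13 / 4.68e113 = 6.44e-101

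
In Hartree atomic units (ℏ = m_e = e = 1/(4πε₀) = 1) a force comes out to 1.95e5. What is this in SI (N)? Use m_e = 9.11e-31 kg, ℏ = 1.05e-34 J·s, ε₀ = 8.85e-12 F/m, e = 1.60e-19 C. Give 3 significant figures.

One atomic unit of force: F_au = E_h/a₀ = m_e²e⁶/((4πε₀)³ℏ⁴) = 8.33e-8 N.
1.95e5 × 8.33e-8 N = 0.0162 N

0.0162 N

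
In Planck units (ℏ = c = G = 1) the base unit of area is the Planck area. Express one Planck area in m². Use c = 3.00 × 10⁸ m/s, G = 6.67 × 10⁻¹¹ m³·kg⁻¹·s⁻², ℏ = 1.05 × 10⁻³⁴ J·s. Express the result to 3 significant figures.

2.59 × 10⁻⁷⁰ m²

A_P = ℏG/c³
  = 7.00 × 10⁻⁴⁵ / 2.70 × 10²⁵
  = 2.59 × 10⁻⁷⁰ m²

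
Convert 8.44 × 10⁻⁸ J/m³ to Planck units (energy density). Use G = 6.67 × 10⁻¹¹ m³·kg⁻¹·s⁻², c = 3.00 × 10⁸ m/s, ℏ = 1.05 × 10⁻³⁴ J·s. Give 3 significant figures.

1.80 × 10⁻¹²¹

Planck energy density: u_P = c⁷/(ℏG²) = 4.68 × 10¹¹³ J/m³.
8.44 × 10⁻⁸ / 4.68 × 10¹¹³ = 1.80 × 10⁻¹²¹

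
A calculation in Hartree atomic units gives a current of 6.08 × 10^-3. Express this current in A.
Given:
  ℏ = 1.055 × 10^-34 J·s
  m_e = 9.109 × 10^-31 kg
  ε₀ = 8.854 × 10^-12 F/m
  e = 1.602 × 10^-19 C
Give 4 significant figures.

4.020 × 10^-5 A

One atomic unit of electric current: I_au = e E_h/ℏ = m_e e⁵/((4πε₀)²ℏ³) = 6.612 × 10^-3 A.
6.08 × 10^-3 × 6.612 × 10^-3 A = 4.020 × 10^-5 A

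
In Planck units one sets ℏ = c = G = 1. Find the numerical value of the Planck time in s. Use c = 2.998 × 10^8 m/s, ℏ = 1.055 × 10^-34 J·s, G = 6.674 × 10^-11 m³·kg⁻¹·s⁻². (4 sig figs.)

t_P = √(ℏG/c⁵)
  = √(2.907 × 10^-87)
  = 5.392 × 10^-44 s

5.392 × 10^-44 s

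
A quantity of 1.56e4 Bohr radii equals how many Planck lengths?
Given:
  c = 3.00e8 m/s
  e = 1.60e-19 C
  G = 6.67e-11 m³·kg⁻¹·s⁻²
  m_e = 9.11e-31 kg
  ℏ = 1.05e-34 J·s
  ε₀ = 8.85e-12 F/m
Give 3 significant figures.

5.09e28

Bohr radius: a₀ = 4πε₀ℏ²/(m_e e²) = 5.26e-11 m
Planck length: ℓ_P = √(ℏG/c³) = 1.61e-35 m
1.56e4 × 5.26e-11 / 1.61e-35 = 5.09e28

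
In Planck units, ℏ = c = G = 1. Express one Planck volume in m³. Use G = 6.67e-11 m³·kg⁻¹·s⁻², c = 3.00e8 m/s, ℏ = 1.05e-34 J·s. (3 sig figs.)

Dimensional analysis gives V_P = (ℏG/c³)^(3/2).
  = √(1.75e-209)
  = 4.18e-105 m³

4.18e-105 m³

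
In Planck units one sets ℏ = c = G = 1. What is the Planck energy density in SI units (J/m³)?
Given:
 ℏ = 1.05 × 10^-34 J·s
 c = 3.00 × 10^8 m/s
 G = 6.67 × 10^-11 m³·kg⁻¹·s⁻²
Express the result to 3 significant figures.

u_P = c⁷/(ℏG²)
  = 2.19 × 10^59 / 4.67 × 10^-55
  = 4.68 × 10^113 J/m³

4.68 × 10^113 J/m³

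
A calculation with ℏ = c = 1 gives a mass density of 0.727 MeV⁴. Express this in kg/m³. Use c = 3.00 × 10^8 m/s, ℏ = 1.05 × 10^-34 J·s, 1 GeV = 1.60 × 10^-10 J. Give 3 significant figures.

Mass density is [E]/(c²[L]³) = [E]⁴/(ℏ³c⁵).
1 GeV⁴ → 1/(ℏ³c⁵) × (1 GeV in J)⁴ = 2.33 × 10^20 kg/m³.
Convert the energy scale: 0.727 MeV⁴ = 7.27 × 10^-13 GeV⁴.
Result: 7.27 × 10^-13 × 2.33 × 10^20 = 1.69 × 10^8 kg/m³.

1.69 × 10^8 kg/m³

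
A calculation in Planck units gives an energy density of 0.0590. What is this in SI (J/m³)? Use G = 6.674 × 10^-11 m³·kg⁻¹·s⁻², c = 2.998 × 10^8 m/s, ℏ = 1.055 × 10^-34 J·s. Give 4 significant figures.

2.733 × 10^112 J/m³

One Planck energy density: u_P = c⁷/(ℏG²) = 4.632 × 10^113 J/m³.
0.0590 × 4.632 × 10^113 J/m³ = 2.733 × 10^112 J/m³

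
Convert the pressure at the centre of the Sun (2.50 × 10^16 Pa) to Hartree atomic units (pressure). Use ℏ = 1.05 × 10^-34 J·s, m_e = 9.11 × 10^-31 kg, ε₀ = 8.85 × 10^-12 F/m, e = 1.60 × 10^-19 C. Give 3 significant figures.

830

atomic unit of pressure: P_au = E_h/a₀³ = m_e⁴e¹⁰/((4πε₀)⁵ℏ⁸) = 3.01 × 10^13 Pa.
2.50 × 10^16 / 3.01 × 10^13 = 830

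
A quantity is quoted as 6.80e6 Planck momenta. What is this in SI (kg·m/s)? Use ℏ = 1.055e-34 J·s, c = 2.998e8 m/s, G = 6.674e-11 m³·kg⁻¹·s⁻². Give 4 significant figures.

4.438e7 kg·m/s

One Planck momentum: p_P = √(ℏc³/G) = 6.527 kg·m/s.
6.80e6 × 6.527 kg·m/s = 4.438e7 kg·m/s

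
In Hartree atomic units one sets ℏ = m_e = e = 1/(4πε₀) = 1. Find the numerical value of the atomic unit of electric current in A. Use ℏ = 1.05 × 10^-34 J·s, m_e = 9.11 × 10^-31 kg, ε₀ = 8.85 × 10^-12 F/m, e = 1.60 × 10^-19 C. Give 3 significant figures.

I_au = e E_h/ℏ = m_e e⁵/((4πε₀)²ℏ³)
E_h = 4.38 × 10^-18 J
e·E_h/ℏ = 6.67 × 10^-3 A

6.67 × 10^-3 A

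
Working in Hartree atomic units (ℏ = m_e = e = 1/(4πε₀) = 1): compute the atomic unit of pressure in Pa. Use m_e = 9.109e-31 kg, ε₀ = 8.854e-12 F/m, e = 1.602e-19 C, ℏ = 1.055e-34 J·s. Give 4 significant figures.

Dimensional analysis gives P_au = E_h/a₀³ = m_e⁴e¹⁰/((4πε₀)⁵ℏ⁸).
E_h = 4.354e-18 J
a₀ = 5.297e-11 m
E_h/a₀³ = 2.929e13 Pa

2.929e13 Pa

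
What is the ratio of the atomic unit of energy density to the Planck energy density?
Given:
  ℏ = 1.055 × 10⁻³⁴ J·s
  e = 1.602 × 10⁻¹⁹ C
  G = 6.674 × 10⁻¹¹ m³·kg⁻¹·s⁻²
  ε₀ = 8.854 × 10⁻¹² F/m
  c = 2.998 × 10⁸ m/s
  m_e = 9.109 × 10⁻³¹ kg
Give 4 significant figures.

atomic unit of energy density: u_au = E_h/a₀³ = m_e⁴e¹⁰/((4πε₀)⁵ℏ⁸) = 2.929 × 10¹³ J/m³
Planck energy density: u_P = c⁷/(ℏG²) = 4.632 × 10¹¹³ J/m³
ratio = 2.929 × 10¹³ / 4.632 × 10¹¹³ = 6.323 × 10⁻¹⁰¹

6.323 × 10⁻¹⁰¹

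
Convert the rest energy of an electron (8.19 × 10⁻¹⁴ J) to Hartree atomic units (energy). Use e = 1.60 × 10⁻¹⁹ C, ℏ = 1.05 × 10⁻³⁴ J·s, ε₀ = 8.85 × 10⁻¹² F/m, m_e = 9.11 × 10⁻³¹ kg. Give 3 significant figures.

1.87 × 10⁴

hartree: E_h = m_e e⁴/(4πε₀ℏ)² = 4.38 × 10⁻¹⁸ J.
8.19 × 10⁻¹⁴ / 4.38 × 10⁻¹⁸ = 1.87 × 10⁴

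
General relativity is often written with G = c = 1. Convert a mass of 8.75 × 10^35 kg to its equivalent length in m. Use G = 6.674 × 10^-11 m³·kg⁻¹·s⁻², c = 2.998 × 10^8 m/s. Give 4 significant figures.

In G = c = 1 units mass has dimensions of length; the conversion factor is G/c².
8.75 × 10^35 kg × (G/c²) = 6.497 × 10^8 m

6.497 × 10^8 m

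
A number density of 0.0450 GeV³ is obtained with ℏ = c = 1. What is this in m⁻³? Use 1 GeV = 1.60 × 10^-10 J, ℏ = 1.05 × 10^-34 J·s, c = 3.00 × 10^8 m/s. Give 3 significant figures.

Number density is [L]⁻³ = [E]³/(ℏc)³.
1 GeV³ → 1/(ℏc)³ × (1 GeV in J)³ = 1.31 × 10^47 m⁻³.
Result: 0.0450 × 1.31 × 10^47 = 5.90 × 10^45 m⁻³.

5.90 × 10^45 m⁻³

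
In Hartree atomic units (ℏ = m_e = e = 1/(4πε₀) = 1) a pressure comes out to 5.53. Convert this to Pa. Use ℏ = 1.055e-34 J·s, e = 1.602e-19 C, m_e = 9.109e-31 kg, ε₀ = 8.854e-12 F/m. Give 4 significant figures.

One atomic unit of pressure: P_au = E_h/a₀³ = m_e⁴e¹⁰/((4πε₀)⁵ℏ⁸) = 2.929e13 Pa.
5.53 × 2.929e13 Pa = 1.620e14 Pa

1.620e14 Pa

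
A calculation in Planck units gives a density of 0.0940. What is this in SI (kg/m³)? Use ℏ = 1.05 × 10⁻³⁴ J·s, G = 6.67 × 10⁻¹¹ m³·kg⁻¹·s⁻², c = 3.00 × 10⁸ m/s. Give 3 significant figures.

4.89 × 10⁹⁵ kg/m³

One Planck density: ρ_P = c⁵/(ℏG²) = 5.20 × 10⁹⁶ kg/m³.
0.0940 × 5.20 × 10⁹⁶ kg/m³ = 4.89 × 10⁹⁵ kg/m³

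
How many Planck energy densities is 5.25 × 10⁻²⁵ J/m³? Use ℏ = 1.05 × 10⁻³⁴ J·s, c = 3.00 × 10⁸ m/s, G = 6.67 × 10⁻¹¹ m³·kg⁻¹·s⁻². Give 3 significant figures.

Planck energy density: u_P = c⁷/(ℏG²) = 4.68 × 10¹¹³ J/m³.
5.25 × 10⁻²⁵ / 4.68 × 10¹¹³ = 1.12 × 10⁻¹³⁸

1.12 × 10⁻¹³⁸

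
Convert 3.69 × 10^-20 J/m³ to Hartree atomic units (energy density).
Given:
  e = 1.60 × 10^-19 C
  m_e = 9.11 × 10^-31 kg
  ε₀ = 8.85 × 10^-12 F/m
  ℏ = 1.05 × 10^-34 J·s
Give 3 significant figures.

atomic unit of energy density: u_au = E_h/a₀³ = m_e⁴e¹⁰/((4πε₀)⁵ℏ⁸) = 3.01 × 10^13 J/m³.
3.69 × 10^-20 / 3.01 × 10^13 = 1.22 × 10^-33

1.22 × 10^-33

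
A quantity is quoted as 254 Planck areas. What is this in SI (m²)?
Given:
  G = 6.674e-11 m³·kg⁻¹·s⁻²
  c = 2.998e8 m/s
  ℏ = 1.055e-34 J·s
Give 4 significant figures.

One Planck area: A_P = ℏG/c³ = 2.613e-70 m².
254 × 2.613e-70 m² = 6.637e-68 m²

6.637e-68 m²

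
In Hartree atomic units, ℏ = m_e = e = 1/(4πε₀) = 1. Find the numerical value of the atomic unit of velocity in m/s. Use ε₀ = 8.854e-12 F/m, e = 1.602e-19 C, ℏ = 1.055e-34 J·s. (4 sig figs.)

2.186e6 m/s

From ℏ = m_e = e = 1/(4πε₀) = 1 the velocity scale is v_au = e²/(4πε₀ℏ).
  = 2.566e-38 / 1.174e-44
  = 2.186e6 m/s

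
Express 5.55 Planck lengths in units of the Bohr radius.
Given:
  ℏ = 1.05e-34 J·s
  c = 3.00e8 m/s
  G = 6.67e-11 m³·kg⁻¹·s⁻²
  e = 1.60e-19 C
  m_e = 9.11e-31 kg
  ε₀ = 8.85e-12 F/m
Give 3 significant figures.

1.70e-24

Planck length: ℓ_P = √(ℏG/c³) = 1.61e-35 m
Bohr radius: a₀ = 4πε₀ℏ²/(m_e e²) = 5.26e-11 m
5.55 × 1.61e-35 / 5.26e-11 = 1.70e-24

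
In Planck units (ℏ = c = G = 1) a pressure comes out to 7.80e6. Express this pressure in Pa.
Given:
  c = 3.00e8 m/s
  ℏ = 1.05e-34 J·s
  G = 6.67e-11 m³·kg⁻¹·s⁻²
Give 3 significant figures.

One Planck pressure: p_P = c⁷/(ℏG²) = 4.68e113 Pa.
7.80e6 × 4.68e113 Pa = 3.65e120 Pa

3.65e120 Pa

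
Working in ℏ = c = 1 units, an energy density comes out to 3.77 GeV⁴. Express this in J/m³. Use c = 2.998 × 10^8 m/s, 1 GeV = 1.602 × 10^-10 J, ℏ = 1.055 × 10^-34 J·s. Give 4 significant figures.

[E]/[L]³ = [E]⁴/(ℏc)³; restore (ℏc)⁻³.
1 GeV⁴ → 1/(ℏc)³ × (1 GeV in J)⁴ = 2.082 × 10^37 J/m³.
Result: 3.77 × 2.082 × 10^37 = 7.848 × 10^37 J/m³.

7.848 × 10^37 J/m³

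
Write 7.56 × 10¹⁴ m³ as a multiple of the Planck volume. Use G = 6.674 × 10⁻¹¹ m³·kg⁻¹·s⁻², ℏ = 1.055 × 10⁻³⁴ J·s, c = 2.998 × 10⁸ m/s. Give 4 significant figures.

Planck volume: V_P = (ℏG/c³)^(3/2) = 4.224 × 10⁻¹⁰⁵ m³.
7.56 × 10¹⁴ / 4.224 × 10⁻¹⁰⁵ = 1.790 × 10¹¹⁹

1.790 × 10¹¹⁹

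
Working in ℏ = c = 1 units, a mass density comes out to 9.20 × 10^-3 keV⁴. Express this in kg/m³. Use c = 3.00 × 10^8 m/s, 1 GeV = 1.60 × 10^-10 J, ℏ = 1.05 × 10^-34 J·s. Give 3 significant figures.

Mass density is [E]/(c²[L]³) = [E]⁴/(ℏ³c⁵).
1 GeV⁴ → 1/(ℏ³c⁵) × (1 GeV in J)⁴ = 2.33 × 10^20 kg/m³.
Convert the energy scale: 9.20 × 10^-3 keV⁴ = 9.20 × 10^-27 GeV⁴.
Result: 9.20 × 10^-27 × 2.33 × 10^20 = 2.14 × 10^-6 kg/m³.

2.14 × 10^-6 kg/m³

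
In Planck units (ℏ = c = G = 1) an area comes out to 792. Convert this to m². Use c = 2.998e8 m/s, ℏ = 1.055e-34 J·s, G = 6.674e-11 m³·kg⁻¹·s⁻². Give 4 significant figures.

One Planck area: A_P = ℏG/c³ = 2.613e-70 m².
792 × 2.613e-70 m² = 2.070e-67 m²

2.070e-67 m²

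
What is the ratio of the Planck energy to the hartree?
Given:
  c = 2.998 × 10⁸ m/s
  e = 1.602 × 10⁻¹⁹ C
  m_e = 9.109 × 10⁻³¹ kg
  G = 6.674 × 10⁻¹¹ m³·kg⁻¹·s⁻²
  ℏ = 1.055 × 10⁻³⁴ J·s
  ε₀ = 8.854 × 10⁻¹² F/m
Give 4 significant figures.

Planck energy: E_P = √(ℏc⁵/G) = 1.957 × 10⁹ J
hartree: E_h = m_e e⁴/(4πε₀ℏ)² = 4.354 × 10⁻¹⁸ J
ratio = 1.957 × 10⁹ / 4.354 × 10⁻¹⁸ = 4.494 × 10²⁶

4.494 × 10²⁶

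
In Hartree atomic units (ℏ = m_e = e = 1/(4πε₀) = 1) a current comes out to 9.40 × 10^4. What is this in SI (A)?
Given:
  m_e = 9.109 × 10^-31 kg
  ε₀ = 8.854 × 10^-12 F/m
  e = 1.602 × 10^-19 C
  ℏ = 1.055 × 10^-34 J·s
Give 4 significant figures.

621.5 A

One atomic unit of electric current: I_au = e E_h/ℏ = m_e e⁵/((4πε₀)²ℏ³) = 6.612 × 10^-3 A.
9.40 × 10^4 × 6.612 × 10^-3 A = 621.5 A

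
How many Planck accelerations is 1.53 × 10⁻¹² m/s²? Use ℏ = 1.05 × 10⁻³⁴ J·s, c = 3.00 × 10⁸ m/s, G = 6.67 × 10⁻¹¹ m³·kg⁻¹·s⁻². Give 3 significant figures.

Planck acceleration: a_P = √(c⁷/(ℏG)) = 5.59 × 10⁵¹ m/s².
1.53 × 10⁻¹² / 5.59 × 10⁵¹ = 2.74 × 10⁻⁶⁴

2.74 × 10⁻⁶⁴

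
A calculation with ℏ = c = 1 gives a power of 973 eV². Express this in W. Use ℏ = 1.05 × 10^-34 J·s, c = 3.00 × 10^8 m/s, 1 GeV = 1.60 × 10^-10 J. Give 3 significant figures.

Power is [E]/[T] = [E]²/ℏ.
1 GeV² → 1/ℏ × (1 GeV in J)² = 2.44 × 10^14 W.
Convert the energy scale: 973 eV² = 9.73 × 10^-16 GeV².
Result: 9.73 × 10^-16 × 2.44 × 10^14 = 0.237 W.

0.237 W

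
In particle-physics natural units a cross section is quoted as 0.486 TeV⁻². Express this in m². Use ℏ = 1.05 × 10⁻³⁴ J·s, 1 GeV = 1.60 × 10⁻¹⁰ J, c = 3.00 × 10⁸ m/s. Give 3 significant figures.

1.88 × 10⁻³⁸ m²

Area is [L]² = [E]⁻²·(ℏc)²; restore (ℏc)².
1 GeV⁻² → (ℏc)² × (1 GeV in J)⁻² = 3.88 × 10⁻³² m².
Convert the energy scale: 0.486 TeV⁻² = 4.86 × 10⁻⁷ GeV⁻².
Result: 4.86 × 10⁻⁷ × 3.88 × 10⁻³² = 1.88 × 10⁻³⁸ m².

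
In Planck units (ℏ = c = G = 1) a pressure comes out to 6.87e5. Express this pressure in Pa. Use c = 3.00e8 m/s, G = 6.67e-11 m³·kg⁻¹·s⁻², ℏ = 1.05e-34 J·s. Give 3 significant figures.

One Planck pressure: p_P = c⁷/(ℏG²) = 4.68e113 Pa.
6.87e5 × 4.68e113 Pa = 3.22e119 Pa

3.22e119 Pa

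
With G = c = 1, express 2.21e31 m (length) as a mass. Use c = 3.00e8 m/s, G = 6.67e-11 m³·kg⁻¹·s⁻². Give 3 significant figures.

2.98e58 kg

Length → mass via c²/G.
2.21e31 m × (c²/G) = 2.98e58 kg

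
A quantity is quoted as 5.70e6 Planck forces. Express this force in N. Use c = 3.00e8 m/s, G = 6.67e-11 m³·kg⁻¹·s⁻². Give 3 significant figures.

One Planck force: F_P = c⁴/G = 1.21e44 N.
5.70e6 × 1.21e44 N = 6.92e50 N

6.92e50 N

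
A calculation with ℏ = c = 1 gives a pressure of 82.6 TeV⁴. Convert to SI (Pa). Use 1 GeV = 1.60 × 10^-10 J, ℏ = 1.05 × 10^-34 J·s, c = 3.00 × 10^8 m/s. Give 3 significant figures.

Pressure is [E]/[L]³ = [E]⁴/(ℏc)³.
1 GeV⁴ → 1/(ℏc)³ × (1 GeV in J)⁴ = 2.10 × 10^37 Pa.
Convert the energy scale: 82.6 TeV⁴ = 8.26 × 10^13 GeV⁴.
Result: 8.26 × 10^13 × 2.10 × 10^37 = 1.73 × 10^51 Pa.

1.73 × 10^51 Pa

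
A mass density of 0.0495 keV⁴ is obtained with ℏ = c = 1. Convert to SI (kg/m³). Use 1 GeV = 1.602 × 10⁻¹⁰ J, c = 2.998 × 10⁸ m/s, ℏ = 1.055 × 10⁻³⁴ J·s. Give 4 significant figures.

Mass density is [E]/(c²[L]³) = [E]⁴/(ℏ³c⁵).
1 GeV⁴ → 1/(ℏ³c⁵) × (1 GeV in J)⁴ = 2.316 × 10²⁰ kg/m³.
Convert the energy scale: 0.0495 keV⁴ = 4.95 × 10⁻²⁶ GeV⁴.
Result: 4.95 × 10⁻²⁶ × 2.316 × 10²⁰ = 1.146 × 10⁻⁵ kg/m³.

1.146 × 10⁻⁵ kg/m³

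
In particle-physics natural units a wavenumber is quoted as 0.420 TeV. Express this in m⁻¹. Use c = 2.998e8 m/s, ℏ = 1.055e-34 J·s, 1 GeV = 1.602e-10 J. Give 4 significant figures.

Inverse length is [E]/(ℏc).
1 GeV → 1/(ℏc) × (1 GeV in J) = 5.065e15 m⁻¹.
Convert the energy scale: 0.420 TeV = 420 GeV.
Result: 420 × 5.065e15 = 2.127e18 m⁻¹.

2.127e18 m⁻¹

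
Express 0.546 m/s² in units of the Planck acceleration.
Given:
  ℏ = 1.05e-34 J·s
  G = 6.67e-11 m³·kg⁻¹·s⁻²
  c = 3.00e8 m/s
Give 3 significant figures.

9.77e-53

Planck acceleration: a_P = √(c⁷/(ℏG)) = 5.59e51 m/s².
0.546 / 5.59e51 = 9.77e-53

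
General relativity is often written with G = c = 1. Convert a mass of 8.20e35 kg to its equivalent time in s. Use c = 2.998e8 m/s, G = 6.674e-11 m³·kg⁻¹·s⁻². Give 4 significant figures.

Mass → time via G/c³.
8.20e35 kg × (G/c³) = 2.031 s

2.031 s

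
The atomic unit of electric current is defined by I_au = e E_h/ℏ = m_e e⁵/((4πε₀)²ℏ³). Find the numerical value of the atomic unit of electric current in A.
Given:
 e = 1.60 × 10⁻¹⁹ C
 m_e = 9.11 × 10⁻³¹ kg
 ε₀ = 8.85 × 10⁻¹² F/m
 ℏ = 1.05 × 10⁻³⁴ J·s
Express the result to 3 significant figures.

I_au = e E_h/ℏ = m_e e⁵/((4πε₀)²ℏ³)
E_h = 4.38 × 10⁻¹⁸ J
e·E_h/ℏ = 6.67 × 10⁻³ A

6.67 × 10⁻³ A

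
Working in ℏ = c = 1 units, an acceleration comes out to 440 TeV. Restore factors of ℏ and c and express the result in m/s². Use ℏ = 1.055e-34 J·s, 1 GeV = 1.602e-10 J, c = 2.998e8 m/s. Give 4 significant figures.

Acceleration is [L]/[T]² = c·[E]/ℏ.
1 GeV → c/ℏ × (1 GeV in J) = 4.552e32 m/s².
Convert the energy scale: 440 TeV = 4.40e5 GeV.
Result: 4.40e5 × 4.552e32 = 2.003e38 m/s².

2.003e38 m/s²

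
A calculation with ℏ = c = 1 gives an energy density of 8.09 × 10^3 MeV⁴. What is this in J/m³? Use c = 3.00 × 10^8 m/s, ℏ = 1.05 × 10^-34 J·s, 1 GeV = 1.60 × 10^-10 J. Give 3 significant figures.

1.70 × 10^29 J/m³

[E]/[L]³ = [E]⁴/(ℏc)³; restore (ℏc)⁻³.
1 GeV⁴ → 1/(ℏc)³ × (1 GeV in J)⁴ = 2.10 × 10^37 J/m³.
Convert the energy scale: 8.09 × 10^3 MeV⁴ = 8.09 × 10^-9 GeV⁴.
Result: 8.09 × 10^-9 × 2.10 × 10^37 = 1.70 × 10^29 J/m³.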